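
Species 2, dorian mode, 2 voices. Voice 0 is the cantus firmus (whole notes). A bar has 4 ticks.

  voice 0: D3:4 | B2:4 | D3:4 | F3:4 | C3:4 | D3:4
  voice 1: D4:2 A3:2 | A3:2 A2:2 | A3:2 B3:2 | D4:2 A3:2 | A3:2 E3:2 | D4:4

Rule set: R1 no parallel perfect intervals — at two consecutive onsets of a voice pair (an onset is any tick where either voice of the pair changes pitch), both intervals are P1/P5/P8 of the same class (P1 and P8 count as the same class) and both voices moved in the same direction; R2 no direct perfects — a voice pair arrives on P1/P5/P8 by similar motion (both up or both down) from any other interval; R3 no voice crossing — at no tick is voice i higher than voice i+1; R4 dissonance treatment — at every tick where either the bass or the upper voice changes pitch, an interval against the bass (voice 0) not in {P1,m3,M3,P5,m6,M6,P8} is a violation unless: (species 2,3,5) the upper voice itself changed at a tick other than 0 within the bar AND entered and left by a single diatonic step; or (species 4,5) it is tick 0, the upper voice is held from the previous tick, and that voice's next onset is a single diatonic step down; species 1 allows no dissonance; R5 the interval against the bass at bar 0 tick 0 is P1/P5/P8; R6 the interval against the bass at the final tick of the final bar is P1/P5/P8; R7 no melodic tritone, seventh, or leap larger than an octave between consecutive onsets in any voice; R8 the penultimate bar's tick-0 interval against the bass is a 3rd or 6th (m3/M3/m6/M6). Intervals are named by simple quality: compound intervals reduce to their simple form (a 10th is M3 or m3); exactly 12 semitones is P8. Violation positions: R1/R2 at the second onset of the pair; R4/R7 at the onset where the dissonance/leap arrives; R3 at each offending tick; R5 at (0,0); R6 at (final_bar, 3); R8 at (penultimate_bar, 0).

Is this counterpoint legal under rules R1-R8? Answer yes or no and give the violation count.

No (7 violations)

bar 0: v0=D3 v1=D4 (P8)
bar 1: v0=B2 v1=A3 (m7)
bar 2: v0=D3 v1=A3 (P5)
bar 3: v0=F3 v1=D4 (M6)
bar 4: v0=C3 v1=A3 (M6)
bar 5: v0=D3 v1=D4 (P8)
  R4 @ bar1.0: B2/A3 m7 untreated
  R3 @ bar1.2: B2 above A2
  R4 @ bar1.2: B2/A2 M2 untreated
  R3 @ bar1.3: B2 above A2
  R2 @ bar2.0: B2/A2 M2 -> D3/A3 P5 similar
  R2 @ bar5.0: C3/E3 M3 -> D3/D4 P8 similar
  R7 @ bar5.0: E3->D4 leap 10st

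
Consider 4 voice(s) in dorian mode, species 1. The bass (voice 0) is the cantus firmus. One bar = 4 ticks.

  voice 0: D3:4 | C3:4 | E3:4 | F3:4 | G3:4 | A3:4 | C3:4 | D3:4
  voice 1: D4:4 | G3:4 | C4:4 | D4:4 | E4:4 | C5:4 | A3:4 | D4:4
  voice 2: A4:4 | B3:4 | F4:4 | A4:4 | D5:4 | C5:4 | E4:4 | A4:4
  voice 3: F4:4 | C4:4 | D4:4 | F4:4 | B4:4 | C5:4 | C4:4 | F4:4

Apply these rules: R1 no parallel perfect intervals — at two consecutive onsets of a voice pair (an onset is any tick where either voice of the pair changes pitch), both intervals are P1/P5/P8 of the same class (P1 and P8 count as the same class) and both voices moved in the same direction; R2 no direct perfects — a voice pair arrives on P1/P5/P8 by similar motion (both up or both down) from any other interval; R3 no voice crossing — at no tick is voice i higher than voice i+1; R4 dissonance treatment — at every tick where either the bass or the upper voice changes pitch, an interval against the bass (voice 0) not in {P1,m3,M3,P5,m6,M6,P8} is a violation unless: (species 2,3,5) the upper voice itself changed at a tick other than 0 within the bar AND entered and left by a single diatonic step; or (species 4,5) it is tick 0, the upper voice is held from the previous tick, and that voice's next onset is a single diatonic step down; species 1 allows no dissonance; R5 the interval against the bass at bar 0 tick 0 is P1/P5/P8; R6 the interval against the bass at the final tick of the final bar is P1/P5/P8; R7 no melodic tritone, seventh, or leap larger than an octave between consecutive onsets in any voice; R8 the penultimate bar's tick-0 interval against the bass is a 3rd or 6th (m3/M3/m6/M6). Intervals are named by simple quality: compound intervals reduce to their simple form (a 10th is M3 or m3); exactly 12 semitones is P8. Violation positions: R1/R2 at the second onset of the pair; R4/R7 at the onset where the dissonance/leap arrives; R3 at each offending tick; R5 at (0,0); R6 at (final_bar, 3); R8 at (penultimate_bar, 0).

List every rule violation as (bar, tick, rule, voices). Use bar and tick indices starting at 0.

(0, 0, R3, (2, 3))
(0, 0, R5, (0, 3))
(0, 1, R3, (2, 3))
(0, 2, R3, (2, 3))
(0, 3, R3, (2, 3))
(1, 0, R2, (0, 1))
(1, 0, R2, (0, 3))
(1, 0, R4, (0, 2))
(1, 0, R7, (2,))
(2, 0, R3, (2, 3))
(2, 0, R4, (0, 2))
(2, 0, R4, (0, 3))
(2, 0, R7, (2,))
(2, 1, R3, (2, 3))
(2, 2, R3, (2, 3))
(2, 3, R3, (2, 3))
(3, 0, R2, (0, 3))
(3, 0, R2, (1, 2))
(3, 0, R3, (2, 3))
(3, 1, R3, (2, 3))
(3, 2, R3, (2, 3))
(3, 3, R3, (2, 3))
(4, 0, R2, (0, 2))
(4, 0, R2, (1, 3))
(4, 0, R3, (2, 3))
(4, 0, R7, (3,))
(4, 1, R3, (2, 3))
(4, 2, R3, (2, 3))
(4, 3, R3, (2, 3))
(5, 0, R2, (1, 3))
(6, 0, R2, (0, 3))
(6, 0, R2, (1, 2))
(6, 0, R3, (2, 3))
(6, 0, R7, (1,))
(6, 0, R8, (0, 3))
(6, 1, R3, (2, 3))
(6, 2, R3, (2, 3))
(6, 3, R3, (2, 3))
(7, 0, R1, (1, 2))
(7, 0, R2, (0, 1))
(7, 0, R2, (0, 2))
(7, 0, R3, (2, 3))
(7, 1, R3, (2, 3))
(7, 2, R3, (2, 3))
(7, 3, R3, (2, 3))
(7, 3, R6, (0, 3))

bar 0: v0=D3 v1=D4 v2=A4 v3=F4 downbeat m3
bar 1: v0=C3 v1=G3 v2=B3 v3=C4 downbeat P8
bar 2: v0=E3 v1=C4 v2=F4 v3=D4 downbeat m7
bar 3: v0=F3 v1=D4 v2=A4 v3=F4 downbeat P8
bar 4: v0=G3 v1=E4 v2=D5 v3=B4 downbeat M3
bar 5: v0=A3 v1=C5 v2=C5 v3=C5 downbeat m3
bar 6: v0=C3 v1=A3 v2=E4 v3=C4 downbeat P8
bar 7: v0=D3 v1=D4 v2=A4 v3=F4 downbeat m3
  -> R3 @ bar 0 tick 0 v(2, 3): A4 above F4
  -> R5 @ bar 0 tick 0 v(0, 3): opens on m3
  -> R3 @ bar 0 tick 1 v(2, 3): A4 above F4
  -> R3 @ bar 0 tick 2 v(2, 3): A4 above F4
  -> R3 @ bar 0 tick 3 v(2, 3): A4 above F4
  -> R2 @ bar 1 tick 0 v(0, 1): D3/D4 P8 -> C3/G3 P5 similar
  -> R2 @ bar 1 tick 0 v(0, 3): D3/F4 m3 -> C3/C4 P8 similar
  -> R4 @ bar 1 tick 0 v(0, 2): C3/B3 M7 untreated
  -> R7 @ bar 1 tick 0 v(2,): A4->B3 leap 10st
  -> R3 @ bar 2 tick 0 v(2, 3): F4 above D4
  -> R4 @ bar 2 tick 0 v(0, 2): E3/F4 m2 untreated
  -> R4 @ bar 2 tick 0 v(0, 3): E3/D4 m7 untreated
  -> R7 @ bar 2 tick 0 v(2,): B3->F4 leap 6st
  -> R3 @ bar 2 tick 1 v(2, 3): F4 above D4
  -> R3 @ bar 2 tick 2 v(2, 3): F4 above D4
  -> R3 @ bar 2 tick 3 v(2, 3): F4 above D4
  -> R2 @ bar 3 tick 0 v(0, 3): E3/D4 m7 -> F3/F4 P8 similar
  -> R2 @ bar 3 tick 0 v(1, 2): C4/F4 P4 -> D4/A4 P5 similar
  -> R3 @ bar 3 tick 0 v(2, 3): A4 above F4
  -> R3 @ bar 3 tick 1 v(2, 3): A4 above F4
  -> R3 @ bar 3 tick 2 v(2, 3): A4 above F4
  -> R3 @ bar 3 tick 3 v(2, 3): A4 above F4
  -> R2 @ bar 4 tick 0 v(0, 2): F3/A4 M3 -> G3/D5 P5 similar
  -> R2 @ bar 4 tick 0 v(1, 3): D4/F4 m3 -> E4/B4 P5 similar
  -> R3 @ bar 4 tick 0 v(2, 3): D5 above B4
  -> R7 @ bar 4 tick 0 v(3,): F4->B4 leap 6st
  -> R3 @ bar 4 tick 1 v(2, 3): D5 above B4
  -> R3 @ bar 4 tick 2 v(2, 3): D5 above B4
  -> R3 @ bar 4 tick 3 v(2, 3): D5 above B4
  -> R2 @ bar 5 tick 0 v(1, 3): E4/B4 P5 -> C5/C5 P1 similar
  -> R2 @ bar 6 tick 0 v(0, 3): A3/C5 m3 -> C3/C4 P8 similar
  -> R2 @ bar 6 tick 0 v(1, 2): C5/C5 P1 -> A3/E4 P5 similar
  -> R3 @ bar 6 tick 0 v(2, 3): E4 above C4
  -> R7 @ bar 6 tick 0 v(1,): C5->A3 leap 15st
  -> R8 @ bar 6 tick 0 v(0, 3): penult P8 not 3rd/6th
  -> R3 @ bar 6 tick 1 v(2, 3): E4 above C4
  -> R3 @ bar 6 tick 2 v(2, 3): E4 above C4
  -> R3 @ bar 6 tick 3 v(2, 3): E4 above C4
  -> R1 @ bar 7 tick 0 v(1, 2): A3/E4 P5 -> D4/A4 P5 similar
  -> R2 @ bar 7 tick 0 v(0, 1): C3/A3 M6 -> D3/D4 P8 similar
  -> R2 @ bar 7 tick 0 v(0, 2): C3/E4 M3 -> D3/A4 P5 similar
  -> R3 @ bar 7 tick 0 v(2, 3): A4 above F4
  -> R3 @ bar 7 tick 1 v(2, 3): A4 above F4
  -> R3 @ bar 7 tick 2 v(2, 3): A4 above F4
  -> R3 @ bar 7 tick 3 v(2, 3): A4 above F4
  -> R6 @ bar 7 tick 3 v(0, 3): closes on m3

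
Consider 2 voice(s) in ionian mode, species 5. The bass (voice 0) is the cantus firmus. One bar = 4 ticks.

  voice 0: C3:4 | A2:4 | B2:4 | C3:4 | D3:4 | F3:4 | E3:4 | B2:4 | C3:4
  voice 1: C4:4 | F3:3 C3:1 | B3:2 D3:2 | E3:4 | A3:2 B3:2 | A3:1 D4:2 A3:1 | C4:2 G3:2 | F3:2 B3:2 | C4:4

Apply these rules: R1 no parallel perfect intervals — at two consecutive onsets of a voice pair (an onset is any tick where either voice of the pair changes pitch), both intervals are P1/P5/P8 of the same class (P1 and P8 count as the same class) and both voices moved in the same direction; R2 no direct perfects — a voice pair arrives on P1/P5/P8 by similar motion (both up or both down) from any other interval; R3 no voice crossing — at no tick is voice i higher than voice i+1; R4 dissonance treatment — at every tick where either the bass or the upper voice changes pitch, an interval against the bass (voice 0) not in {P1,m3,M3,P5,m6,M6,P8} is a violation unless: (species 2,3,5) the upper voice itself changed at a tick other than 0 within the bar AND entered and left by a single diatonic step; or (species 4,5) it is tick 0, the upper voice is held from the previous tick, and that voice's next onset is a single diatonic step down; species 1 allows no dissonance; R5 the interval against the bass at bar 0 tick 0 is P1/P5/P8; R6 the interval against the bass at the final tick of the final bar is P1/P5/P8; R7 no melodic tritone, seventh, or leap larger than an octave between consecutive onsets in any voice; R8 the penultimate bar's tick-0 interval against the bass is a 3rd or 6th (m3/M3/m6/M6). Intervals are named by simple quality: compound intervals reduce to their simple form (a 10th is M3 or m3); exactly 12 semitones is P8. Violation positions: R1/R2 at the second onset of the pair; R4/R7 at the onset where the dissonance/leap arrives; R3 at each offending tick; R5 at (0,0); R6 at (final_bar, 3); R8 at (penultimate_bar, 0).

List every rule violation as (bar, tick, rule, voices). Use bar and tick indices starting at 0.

(2, 0, R2, (0, 1))
(2, 0, R7, (1,))
(4, 0, R2, (0, 1))
(7, 0, R4, (0, 1))
(7, 0, R8, (0, 1))
(7, 2, R7, (1,))
(8, 0, R1, (0, 1))

bar 0: v0=C3 v1=C4 downbeat P8
bar 1: v0=A2 v1=F3 downbeat m6
bar 2: v0=B2 v1=B3 downbeat P8
bar 3: v0=C3 v1=E3 downbeat M3
bar 4: v0=D3 v1=A3 downbeat P5
bar 5: v0=F3 v1=A3 downbeat M3
bar 6: v0=E3 v1=C4 downbeat m6
bar 7: v0=B2 v1=F3 downbeat TT
bar 8: v0=C3 v1=C4 downbeat P8
  -> R2 @ bar 2 tick 0 v(0, 1): A2/C3 m3 -> B2/B3 P8 similar
  -> R7 @ bar 2 tick 0 v(1,): C3->B3 leap 11st
  -> R2 @ bar 4 tick 0 v(0, 1): C3/E3 M3 -> D3/A3 P5 similar
  -> R4 @ bar 7 tick 0 v(0, 1): B2/F3 TT untreated
  -> R8 @ bar 7 tick 0 v(0, 1): penult TT not 3rd/6th
  -> R7 @ bar 7 tick 2 v(1,): F3->B3 leap 6st
  -> R1 @ bar 8 tick 0 v(0, 1): B2/B3 P8 -> C3/C4 P8 similar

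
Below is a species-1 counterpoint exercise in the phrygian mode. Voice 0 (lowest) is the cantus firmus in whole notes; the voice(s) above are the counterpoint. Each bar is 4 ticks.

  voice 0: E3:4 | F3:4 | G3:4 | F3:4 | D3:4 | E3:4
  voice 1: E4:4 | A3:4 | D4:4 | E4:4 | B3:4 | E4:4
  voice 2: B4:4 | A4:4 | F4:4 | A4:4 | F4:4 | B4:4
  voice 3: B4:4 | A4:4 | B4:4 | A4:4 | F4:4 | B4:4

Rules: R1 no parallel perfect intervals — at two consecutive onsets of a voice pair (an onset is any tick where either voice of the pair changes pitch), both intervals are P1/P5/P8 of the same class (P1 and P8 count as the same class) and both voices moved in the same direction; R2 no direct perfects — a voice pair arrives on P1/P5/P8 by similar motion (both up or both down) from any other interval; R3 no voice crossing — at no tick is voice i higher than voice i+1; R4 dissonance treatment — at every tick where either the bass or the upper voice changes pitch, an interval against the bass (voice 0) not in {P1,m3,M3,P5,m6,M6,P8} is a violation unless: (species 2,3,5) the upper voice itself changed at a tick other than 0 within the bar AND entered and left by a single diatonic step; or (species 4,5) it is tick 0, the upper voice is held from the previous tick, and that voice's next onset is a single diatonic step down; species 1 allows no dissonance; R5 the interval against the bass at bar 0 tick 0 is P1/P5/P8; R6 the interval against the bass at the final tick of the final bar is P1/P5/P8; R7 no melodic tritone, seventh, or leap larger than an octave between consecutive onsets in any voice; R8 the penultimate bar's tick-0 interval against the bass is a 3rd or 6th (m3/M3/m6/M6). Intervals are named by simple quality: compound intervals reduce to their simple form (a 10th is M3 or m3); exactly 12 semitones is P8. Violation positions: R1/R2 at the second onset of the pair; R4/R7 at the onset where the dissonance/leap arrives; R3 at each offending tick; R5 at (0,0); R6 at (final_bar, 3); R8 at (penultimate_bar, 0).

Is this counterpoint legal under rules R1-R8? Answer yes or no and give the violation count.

bar 0: v0=E3 v1=E4 v2=B4 v3=B4 (P5)
bar 1: v0=F3 v1=A3 v2=A4 v3=A4 (M3)
bar 2: v0=G3 v1=D4 v2=F4 v3=B4 (M3)
bar 3: v0=F3 v1=E4 v2=A4 v3=A4 (M3)
bar 4: v0=D3 v1=B3 v2=F4 v3=F4 (m3)
bar 5: v0=E3 v1=E4 v2=B4 v3=B4 (P5)
  R1 @ bar1.0: B4/B4 P1 -> A4/A4 P1 similar
  R2 @ bar1.0: E4/B4 P5 -> A3/A4 P8 similar
  R2 @ bar1.0: E4/B4 P5 -> A3/A4 P8 similar
  R2 @ bar2.0: F3/A3 M3 -> G3/D4 P5 similar
  R4 @ bar2.0: G3/F4 m7 untreated
  R4 @ bar3.0: F3/E4 M7 untreated
  R1 @ bar4.0: A4/A4 P1 -> F4/F4 P1 similar
  R1 @ bar5.0: F4/F4 P1 -> B4/B4 P1 similar
  R2 @ bar5.0: D3/B3 M6 -> E3/E4 P8 similar
  R2 @ bar5.0: D3/F4 m3 -> E3/B4 P5 similar
  R2 @ bar5.0: D3/F4 m3 -> E3/B4 P5 similar
  R2 @ bar5.0: B3/F4 TT -> E4/B4 P5 similar
  R2 @ bar5.0: B3/F4 TT -> E4/B4 P5 similar
  R7 @ bar5.0: F4->B4 leap 6st
  R7 @ bar5.0: F4->B4 leap 6st

No (15 violations)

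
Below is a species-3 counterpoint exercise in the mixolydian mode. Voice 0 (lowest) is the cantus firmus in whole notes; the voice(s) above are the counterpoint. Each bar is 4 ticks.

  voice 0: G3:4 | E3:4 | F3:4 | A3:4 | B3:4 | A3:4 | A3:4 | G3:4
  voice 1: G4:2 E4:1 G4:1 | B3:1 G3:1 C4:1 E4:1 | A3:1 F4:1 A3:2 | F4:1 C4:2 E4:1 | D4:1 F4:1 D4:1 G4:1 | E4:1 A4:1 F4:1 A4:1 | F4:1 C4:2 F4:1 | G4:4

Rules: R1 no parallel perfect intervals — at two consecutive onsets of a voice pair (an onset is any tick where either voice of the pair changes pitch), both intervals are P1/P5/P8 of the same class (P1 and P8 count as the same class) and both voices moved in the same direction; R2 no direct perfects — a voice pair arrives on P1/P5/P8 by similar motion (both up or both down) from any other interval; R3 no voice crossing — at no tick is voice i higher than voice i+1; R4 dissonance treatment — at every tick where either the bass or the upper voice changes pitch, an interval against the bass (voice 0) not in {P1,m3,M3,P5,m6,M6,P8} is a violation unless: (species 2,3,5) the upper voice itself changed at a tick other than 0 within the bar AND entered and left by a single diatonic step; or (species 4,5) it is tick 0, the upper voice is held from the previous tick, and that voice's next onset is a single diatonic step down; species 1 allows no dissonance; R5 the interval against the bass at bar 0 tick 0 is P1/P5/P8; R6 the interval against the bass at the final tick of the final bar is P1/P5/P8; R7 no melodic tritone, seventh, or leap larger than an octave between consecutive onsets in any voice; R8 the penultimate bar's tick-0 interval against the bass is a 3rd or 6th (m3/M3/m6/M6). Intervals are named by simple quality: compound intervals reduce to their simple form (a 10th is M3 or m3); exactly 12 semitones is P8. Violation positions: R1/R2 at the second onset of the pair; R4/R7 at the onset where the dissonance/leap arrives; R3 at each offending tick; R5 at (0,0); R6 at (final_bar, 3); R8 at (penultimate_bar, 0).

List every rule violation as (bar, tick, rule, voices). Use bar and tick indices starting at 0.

bar 0: v0=G3 v1=G4 downbeat P8
bar 1: v0=E3 v1=B3 downbeat P5
bar 2: v0=F3 v1=A3 downbeat M3
bar 3: v0=A3 v1=F4 downbeat m6
bar 4: v0=B3 v1=D4 downbeat m3
bar 5: v0=A3 v1=E4 downbeat P5
bar 6: v0=A3 v1=F4 downbeat m6
bar 7: v0=G3 v1=G4 downbeat P8
  -> R2 @ bar 1 tick 0 v(0, 1): G3/G4 P8 -> E3/B3 P5 similar
  -> R4 @ bar 4 tick 1 v(0, 1): B3/F4 TT untreated
  -> R2 @ bar 5 tick 0 v(0, 1): B3/G4 m6 -> A3/E4 P5 similar

(1, 0, R2, (0, 1))
(4, 1, R4, (0, 1))
(5, 0, R2, (0, 1))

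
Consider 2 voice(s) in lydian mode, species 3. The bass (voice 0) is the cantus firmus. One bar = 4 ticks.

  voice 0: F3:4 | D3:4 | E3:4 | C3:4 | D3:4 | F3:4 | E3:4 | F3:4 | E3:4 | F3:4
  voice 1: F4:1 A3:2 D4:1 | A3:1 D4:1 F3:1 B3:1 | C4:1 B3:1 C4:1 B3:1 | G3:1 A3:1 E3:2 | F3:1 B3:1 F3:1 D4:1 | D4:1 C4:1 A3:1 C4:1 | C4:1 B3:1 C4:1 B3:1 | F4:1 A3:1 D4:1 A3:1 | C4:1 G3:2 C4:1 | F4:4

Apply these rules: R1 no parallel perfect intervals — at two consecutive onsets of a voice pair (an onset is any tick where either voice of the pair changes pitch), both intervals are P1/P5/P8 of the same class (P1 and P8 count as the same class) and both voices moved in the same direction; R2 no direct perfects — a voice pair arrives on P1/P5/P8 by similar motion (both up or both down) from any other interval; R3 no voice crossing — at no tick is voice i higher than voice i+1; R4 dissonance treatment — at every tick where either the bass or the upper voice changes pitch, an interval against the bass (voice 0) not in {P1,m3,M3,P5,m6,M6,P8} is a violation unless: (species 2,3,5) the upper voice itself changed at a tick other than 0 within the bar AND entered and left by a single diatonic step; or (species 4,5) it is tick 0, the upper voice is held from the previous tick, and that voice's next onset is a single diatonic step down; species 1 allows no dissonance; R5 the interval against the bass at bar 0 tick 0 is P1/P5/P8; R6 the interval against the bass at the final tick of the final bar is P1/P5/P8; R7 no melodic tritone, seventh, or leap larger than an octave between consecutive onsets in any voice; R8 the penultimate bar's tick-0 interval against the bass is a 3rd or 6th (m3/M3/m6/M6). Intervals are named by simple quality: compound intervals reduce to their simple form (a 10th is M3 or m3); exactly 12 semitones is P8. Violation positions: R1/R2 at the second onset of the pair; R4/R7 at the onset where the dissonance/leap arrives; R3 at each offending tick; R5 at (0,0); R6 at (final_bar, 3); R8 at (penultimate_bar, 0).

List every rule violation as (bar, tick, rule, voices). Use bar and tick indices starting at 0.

bar 0: v0=F3 v1=F4 downbeat P8
bar 1: v0=D3 v1=A3 downbeat P5
bar 2: v0=E3 v1=C4 downbeat m6
bar 3: v0=C3 v1=G3 downbeat P5
bar 4: v0=D3 v1=F3 downbeat m3
bar 5: v0=F3 v1=D4 downbeat M6
bar 6: v0=E3 v1=C4 downbeat m6
bar 7: v0=F3 v1=F4 downbeat P8
bar 8: v0=E3 v1=C4 downbeat m6
bar 9: v0=F3 v1=F4 downbeat P8
  -> R2 @ bar 1 tick 0 v(0, 1): F3/D4 M6 -> D3/A3 P5 similar
  -> R7 @ bar 1 tick 3 v(1,): F3->B3 leap 6st
  -> R1 @ bar 3 tick 0 v(0, 1): E3/B3 P5 -> C3/G3 P5 similar
  -> R7 @ bar 4 tick 1 v(1,): F3->B3 leap 6st
  -> R7 @ bar 4 tick 2 v(1,): B3->F3 leap 6st
  -> R2 @ bar 7 tick 0 v(0, 1): E3/B3 P5 -> F3/F4 P8 similar
  -> R7 @ bar 7 tick 0 v(1,): B3->F4 leap 6st
  -> R2 @ bar 9 tick 0 v(0, 1): E3/C4 m6 -> F3/F4 P8 similar

(1, 0, R2, (0, 1))
(1, 3, R7, (1,))
(3, 0, R1, (0, 1))
(4, 1, R7, (1,))
(4, 2, R7, (1,))
(7, 0, R2, (0, 1))
(7, 0, R7, (1,))
(9, 0, R2, (0, 1))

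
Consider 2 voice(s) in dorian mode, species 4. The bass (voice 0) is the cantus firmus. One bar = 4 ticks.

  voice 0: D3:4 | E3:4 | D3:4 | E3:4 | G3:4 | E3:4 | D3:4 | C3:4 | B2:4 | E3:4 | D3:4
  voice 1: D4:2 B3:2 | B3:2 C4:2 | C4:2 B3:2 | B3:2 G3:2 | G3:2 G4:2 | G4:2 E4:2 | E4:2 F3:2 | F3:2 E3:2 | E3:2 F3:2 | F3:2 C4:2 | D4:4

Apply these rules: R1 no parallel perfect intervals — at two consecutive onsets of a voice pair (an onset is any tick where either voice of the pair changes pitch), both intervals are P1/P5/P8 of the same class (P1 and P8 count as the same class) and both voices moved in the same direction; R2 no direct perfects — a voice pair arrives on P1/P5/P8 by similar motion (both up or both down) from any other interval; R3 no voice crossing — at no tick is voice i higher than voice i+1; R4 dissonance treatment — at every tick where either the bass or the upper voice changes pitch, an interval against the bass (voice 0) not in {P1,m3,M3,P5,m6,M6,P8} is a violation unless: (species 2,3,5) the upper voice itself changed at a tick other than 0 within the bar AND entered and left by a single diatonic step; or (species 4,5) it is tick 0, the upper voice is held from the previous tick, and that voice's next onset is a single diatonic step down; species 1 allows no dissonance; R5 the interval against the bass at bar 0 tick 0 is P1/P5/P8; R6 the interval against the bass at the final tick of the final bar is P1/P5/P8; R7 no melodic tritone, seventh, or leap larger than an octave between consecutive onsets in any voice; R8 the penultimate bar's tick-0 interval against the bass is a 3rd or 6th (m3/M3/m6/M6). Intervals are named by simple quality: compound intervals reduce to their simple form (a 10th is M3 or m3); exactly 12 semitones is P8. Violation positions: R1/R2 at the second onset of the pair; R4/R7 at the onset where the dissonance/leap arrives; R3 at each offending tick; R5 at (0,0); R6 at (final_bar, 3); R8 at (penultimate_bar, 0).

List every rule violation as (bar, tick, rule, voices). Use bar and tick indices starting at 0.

bar 0: v0=D3 v1=D4 downbeat P8
bar 1: v0=E3 v1=B3 downbeat P5
bar 2: v0=D3 v1=C4 downbeat m7
bar 3: v0=E3 v1=B3 downbeat P5
bar 4: v0=G3 v1=G3 downbeat P1
bar 5: v0=E3 v1=G4 downbeat m3
bar 6: v0=D3 v1=E4 downbeat M2
bar 7: v0=C3 v1=F3 downbeat P4
bar 8: v0=B2 v1=E3 downbeat P4
bar 9: v0=E3 v1=F3 downbeat m2
bar 10: v0=D3 v1=D4 downbeat P8
  -> R4 @ bar 6 tick 0 v(0, 1): D3/E4 M2 untreated
  -> R7 @ bar 6 tick 2 v(1,): E4->F3 leap 11st
  -> R4 @ bar 8 tick 0 v(0, 1): B2/E3 P4 untreated
  -> R4 @ bar 8 tick 2 v(0, 1): B2/F3 TT untreated
  -> R4 @ bar 9 tick 0 v(0, 1): E3/F3 m2 untreated
  -> R8 @ bar 9 tick 0 v(0, 1): penult m2 not 3rd/6th

(6, 0, R4, (0, 1))
(6, 2, R7, (1,))
(8, 0, R4, (0, 1))
(8, 2, R4, (0, 1))
(9, 0, R4, (0, 1))
(9, 0, R8, (0, 1))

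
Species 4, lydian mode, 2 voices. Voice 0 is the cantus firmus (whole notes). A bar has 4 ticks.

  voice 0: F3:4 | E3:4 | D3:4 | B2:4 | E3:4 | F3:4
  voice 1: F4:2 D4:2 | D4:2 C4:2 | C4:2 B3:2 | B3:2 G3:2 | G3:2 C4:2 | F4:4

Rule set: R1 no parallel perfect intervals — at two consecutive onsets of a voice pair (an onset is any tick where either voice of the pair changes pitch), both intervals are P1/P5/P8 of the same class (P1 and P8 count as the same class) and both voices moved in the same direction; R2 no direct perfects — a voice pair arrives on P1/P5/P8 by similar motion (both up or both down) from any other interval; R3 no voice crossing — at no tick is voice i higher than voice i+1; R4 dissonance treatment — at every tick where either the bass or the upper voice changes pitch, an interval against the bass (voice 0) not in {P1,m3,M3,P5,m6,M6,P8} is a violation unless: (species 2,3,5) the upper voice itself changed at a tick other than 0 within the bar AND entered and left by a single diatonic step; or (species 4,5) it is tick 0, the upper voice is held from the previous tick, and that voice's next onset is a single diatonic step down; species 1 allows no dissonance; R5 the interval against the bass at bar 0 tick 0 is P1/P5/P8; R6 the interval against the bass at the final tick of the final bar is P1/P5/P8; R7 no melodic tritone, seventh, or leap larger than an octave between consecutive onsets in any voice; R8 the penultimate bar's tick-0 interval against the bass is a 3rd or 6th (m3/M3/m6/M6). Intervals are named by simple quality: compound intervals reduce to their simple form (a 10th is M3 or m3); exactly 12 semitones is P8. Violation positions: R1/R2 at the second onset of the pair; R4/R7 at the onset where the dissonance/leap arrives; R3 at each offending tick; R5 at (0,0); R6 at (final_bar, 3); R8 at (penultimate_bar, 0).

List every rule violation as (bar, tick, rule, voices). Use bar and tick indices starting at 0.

(5, 0, R2, (0, 1))

bar 0: v0=F3 v1=F4 downbeat P8
bar 1: v0=E3 v1=D4 downbeat m7
bar 2: v0=D3 v1=C4 downbeat m7
bar 3: v0=B2 v1=B3 downbeat P8
bar 4: v0=E3 v1=G3 downbeat m3
bar 5: v0=F3 v1=F4 downbeat P8
  -> R2 @ bar 5 tick 0 v(0, 1): E3/C4 m6 -> F3/F4 P8 similar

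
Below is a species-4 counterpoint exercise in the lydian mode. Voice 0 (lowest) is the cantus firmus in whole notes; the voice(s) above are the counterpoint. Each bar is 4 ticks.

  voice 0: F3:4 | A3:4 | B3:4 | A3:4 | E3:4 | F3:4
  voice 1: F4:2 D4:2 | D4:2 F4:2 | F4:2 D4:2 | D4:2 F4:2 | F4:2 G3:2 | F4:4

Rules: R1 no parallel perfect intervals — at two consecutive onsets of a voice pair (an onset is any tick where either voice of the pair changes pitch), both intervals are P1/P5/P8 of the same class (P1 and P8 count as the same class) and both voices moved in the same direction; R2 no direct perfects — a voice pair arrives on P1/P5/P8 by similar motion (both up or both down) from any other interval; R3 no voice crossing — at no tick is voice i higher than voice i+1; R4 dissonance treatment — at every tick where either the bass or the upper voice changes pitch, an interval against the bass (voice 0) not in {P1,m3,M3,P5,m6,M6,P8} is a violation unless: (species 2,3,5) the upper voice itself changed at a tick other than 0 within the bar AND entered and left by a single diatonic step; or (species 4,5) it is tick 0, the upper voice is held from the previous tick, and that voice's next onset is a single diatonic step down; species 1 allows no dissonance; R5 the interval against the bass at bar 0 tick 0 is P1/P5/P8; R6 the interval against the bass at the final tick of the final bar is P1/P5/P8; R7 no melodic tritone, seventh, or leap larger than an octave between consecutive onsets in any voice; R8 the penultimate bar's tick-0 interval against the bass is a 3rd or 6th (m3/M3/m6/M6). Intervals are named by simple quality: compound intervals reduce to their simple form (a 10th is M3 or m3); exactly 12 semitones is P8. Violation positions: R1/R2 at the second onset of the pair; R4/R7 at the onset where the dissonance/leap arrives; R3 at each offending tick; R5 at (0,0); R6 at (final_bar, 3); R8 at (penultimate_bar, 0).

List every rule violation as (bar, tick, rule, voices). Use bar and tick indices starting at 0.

bar 0: v0=F3 v1=F4 downbeat P8
bar 1: v0=A3 v1=D4 downbeat P4
bar 2: v0=B3 v1=F4 downbeat TT
bar 3: v0=A3 v1=D4 downbeat P4
bar 4: v0=E3 v1=F4 downbeat m2
bar 5: v0=F3 v1=F4 downbeat P8
  -> R4 @ bar 1 tick 0 v(0, 1): A3/D4 P4 untreated
  -> R4 @ bar 2 tick 0 v(0, 1): B3/F4 TT untreated
  -> R4 @ bar 3 tick 0 v(0, 1): A3/D4 P4 untreated
  -> R4 @ bar 4 tick 0 v(0, 1): E3/F4 m2 untreated
  -> R8 @ bar 4 tick 0 v(0, 1): penult m2 not 3rd/6th
  -> R7 @ bar 4 tick 2 v(1,): F4->G3 leap 10st
  -> R2 @ bar 5 tick 0 v(0, 1): E3/G3 m3 -> F3/F4 P8 similar
  -> R7 @ bar 5 tick 0 v(1,): G3->F4 leap 10st

(1, 0, R4, (0, 1))
(2, 0, R4, (0, 1))
(3, 0, R4, (0, 1))
(4, 0, R4, (0, 1))
(4, 0, R8, (0, 1))
(4, 2, R7, (1,))
(5, 0, R2, (0, 1))
(5, 0, R7, (1,))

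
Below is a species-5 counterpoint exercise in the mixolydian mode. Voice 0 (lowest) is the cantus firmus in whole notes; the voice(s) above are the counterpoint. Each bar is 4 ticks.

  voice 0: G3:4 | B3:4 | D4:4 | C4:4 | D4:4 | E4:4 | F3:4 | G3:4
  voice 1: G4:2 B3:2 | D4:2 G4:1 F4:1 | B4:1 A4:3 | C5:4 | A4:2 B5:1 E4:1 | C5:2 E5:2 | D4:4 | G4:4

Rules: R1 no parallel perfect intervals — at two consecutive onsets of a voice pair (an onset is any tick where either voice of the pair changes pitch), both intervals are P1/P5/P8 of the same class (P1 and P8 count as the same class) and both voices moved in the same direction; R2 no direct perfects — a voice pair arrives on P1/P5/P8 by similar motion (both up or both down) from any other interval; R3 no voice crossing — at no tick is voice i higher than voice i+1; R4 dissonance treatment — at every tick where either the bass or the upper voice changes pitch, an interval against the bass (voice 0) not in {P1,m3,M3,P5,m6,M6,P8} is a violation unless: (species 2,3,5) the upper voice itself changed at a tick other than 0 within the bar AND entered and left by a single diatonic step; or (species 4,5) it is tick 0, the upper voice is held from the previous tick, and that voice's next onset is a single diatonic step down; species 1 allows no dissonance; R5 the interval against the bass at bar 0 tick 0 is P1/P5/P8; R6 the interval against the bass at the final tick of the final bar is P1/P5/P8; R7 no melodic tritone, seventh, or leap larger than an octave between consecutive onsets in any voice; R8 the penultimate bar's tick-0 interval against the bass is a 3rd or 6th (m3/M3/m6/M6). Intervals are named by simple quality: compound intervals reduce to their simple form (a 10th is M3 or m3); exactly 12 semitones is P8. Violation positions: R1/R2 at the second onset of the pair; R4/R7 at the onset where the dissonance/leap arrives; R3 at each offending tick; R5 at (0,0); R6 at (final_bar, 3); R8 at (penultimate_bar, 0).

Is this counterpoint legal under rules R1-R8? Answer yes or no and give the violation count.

No (8 violations)

bar 0: v0=G3 v1=G4 (P8)
bar 1: v0=B3 v1=D4 (m3)
bar 2: v0=D4 v1=B4 (M6)
bar 3: v0=C4 v1=C5 (P8)
bar 4: v0=D4 v1=A4 (P5)
bar 5: v0=E4 v1=C5 (m6)
bar 6: v0=F3 v1=D4 (M6)
bar 7: v0=G3 v1=G4 (P8)
  R4 @ bar1.3: B3/F4 TT untreated
  R7 @ bar2.0: F4->B4 leap 6st
  R7 @ bar4.2: A4->B5 leap 14st
  R4 @ bar4.3: D4/E4 M2 untreated
  R7 @ bar4.3: B5->E4 leap 19st
  R7 @ bar6.0: E4->F3 leap 11st
  R7 @ bar6.0: E5->D4 leap 14st
  R2 @ bar7.0: F3/D4 M6 -> G3/G4 P8 similar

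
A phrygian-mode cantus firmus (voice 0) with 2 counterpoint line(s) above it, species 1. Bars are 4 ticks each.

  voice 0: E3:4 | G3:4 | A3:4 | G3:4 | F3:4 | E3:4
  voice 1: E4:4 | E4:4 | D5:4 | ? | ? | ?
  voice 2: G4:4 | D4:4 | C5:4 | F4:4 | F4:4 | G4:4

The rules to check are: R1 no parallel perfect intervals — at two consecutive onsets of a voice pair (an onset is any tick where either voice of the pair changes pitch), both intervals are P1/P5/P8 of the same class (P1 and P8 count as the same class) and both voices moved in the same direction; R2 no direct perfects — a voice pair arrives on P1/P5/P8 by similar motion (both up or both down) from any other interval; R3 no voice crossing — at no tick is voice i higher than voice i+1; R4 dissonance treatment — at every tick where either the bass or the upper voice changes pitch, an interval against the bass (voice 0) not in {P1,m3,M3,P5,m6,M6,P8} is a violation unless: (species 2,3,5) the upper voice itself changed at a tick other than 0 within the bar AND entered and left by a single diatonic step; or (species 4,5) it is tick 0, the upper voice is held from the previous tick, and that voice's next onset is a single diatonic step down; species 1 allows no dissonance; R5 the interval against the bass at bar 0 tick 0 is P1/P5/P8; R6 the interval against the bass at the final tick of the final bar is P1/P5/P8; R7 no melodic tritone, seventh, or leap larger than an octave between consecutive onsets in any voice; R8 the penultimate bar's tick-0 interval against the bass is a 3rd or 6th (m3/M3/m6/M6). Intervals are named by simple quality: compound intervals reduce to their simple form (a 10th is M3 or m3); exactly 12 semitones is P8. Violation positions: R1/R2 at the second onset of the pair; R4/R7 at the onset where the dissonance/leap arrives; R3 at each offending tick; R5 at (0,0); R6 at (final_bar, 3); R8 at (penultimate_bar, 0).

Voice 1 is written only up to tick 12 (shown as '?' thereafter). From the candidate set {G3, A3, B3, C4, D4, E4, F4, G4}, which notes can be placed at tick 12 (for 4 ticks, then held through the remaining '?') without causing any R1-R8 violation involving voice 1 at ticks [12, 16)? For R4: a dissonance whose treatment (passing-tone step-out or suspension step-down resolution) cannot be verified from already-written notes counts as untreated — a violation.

{}

G3: violates R2,R7
A3: violates R4,R7
B3: violates R7
C4: violates R4,R7
D4: violates R2
E4: violates R7
F4: violates R2,R4
G4: violates R2,R3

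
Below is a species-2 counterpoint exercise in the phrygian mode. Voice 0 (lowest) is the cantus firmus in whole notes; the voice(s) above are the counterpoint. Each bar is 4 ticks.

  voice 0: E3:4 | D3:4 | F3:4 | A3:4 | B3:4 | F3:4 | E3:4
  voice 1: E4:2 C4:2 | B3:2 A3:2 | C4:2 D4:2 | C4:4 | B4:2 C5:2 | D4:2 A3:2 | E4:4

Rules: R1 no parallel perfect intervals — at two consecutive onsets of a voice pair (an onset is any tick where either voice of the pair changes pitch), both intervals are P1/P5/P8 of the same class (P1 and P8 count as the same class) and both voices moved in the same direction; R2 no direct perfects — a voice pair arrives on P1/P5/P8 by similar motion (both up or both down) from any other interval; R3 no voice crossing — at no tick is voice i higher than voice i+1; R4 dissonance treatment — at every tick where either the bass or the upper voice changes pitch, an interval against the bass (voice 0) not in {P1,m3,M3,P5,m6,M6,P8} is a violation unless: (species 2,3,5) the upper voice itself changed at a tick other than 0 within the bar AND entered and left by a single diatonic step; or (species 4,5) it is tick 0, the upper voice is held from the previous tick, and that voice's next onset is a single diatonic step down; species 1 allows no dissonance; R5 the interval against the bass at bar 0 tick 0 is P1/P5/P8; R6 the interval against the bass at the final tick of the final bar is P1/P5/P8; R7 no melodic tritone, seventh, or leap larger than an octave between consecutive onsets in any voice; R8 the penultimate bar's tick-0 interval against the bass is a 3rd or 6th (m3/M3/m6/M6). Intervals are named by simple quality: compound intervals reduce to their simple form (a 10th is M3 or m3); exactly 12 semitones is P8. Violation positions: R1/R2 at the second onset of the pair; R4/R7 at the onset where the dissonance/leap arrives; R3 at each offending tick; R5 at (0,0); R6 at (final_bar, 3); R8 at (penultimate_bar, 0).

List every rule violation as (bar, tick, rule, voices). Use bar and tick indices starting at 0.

(2, 0, R1, (0, 1))
(4, 0, R2, (0, 1))
(4, 0, R7, (1,))
(4, 2, R4, (0, 1))
(5, 0, R7, (0,))
(5, 0, R7, (1,))

bar 0: v0=E3 v1=E4 downbeat P8
bar 1: v0=D3 v1=B3 downbeat M6
bar 2: v0=F3 v1=C4 downbeat P5
bar 3: v0=A3 v1=C4 downbeat m3
bar 4: v0=B3 v1=B4 downbeat P8
bar 5: v0=F3 v1=D4 downbeat M6
bar 6: v0=E3 v1=E4 downbeat P8
  -> R1 @ bar 2 tick 0 v(0, 1): D3/A3 P5 -> F3/C4 P5 similar
  -> R2 @ bar 4 tick 0 v(0, 1): A3/C4 m3 -> B3/B4 P8 similar
  -> R7 @ bar 4 tick 0 v(1,): C4->B4 leap 11st
  -> R4 @ bar 4 tick 2 v(0, 1): B3/C5 m2 untreated
  -> R7 @ bar 5 tick 0 v(0,): B3->F3 leap 6st
  -> R7 @ bar 5 tick 0 v(1,): C5->D4 leap 10st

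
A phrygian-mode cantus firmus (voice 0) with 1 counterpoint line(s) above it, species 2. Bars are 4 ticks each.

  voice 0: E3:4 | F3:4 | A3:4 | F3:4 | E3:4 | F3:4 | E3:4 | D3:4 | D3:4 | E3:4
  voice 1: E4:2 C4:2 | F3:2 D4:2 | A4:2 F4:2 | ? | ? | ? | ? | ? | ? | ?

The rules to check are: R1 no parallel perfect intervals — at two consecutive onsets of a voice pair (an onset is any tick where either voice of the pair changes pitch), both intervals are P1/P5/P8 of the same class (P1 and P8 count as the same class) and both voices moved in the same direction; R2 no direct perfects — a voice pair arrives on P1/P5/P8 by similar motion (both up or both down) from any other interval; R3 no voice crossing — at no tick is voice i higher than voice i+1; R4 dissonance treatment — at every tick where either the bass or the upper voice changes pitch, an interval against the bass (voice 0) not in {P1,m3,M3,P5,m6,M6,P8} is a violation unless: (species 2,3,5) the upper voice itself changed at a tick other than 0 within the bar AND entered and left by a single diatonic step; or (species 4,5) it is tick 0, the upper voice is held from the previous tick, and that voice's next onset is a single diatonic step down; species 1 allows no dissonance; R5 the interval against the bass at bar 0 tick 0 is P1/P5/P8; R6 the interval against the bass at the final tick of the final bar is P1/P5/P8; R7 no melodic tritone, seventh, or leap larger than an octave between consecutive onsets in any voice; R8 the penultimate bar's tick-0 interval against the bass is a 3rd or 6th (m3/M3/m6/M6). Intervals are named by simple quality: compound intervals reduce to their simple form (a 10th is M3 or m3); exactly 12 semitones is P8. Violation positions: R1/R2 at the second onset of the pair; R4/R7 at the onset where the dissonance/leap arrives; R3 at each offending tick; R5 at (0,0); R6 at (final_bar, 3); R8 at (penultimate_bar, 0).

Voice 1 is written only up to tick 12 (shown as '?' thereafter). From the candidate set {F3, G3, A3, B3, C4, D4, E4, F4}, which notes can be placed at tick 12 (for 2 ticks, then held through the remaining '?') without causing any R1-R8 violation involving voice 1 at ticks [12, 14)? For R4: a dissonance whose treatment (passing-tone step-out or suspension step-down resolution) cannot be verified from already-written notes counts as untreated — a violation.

{A3, D4, F4}

F3: violates R2
G3: violates R4,R7
A3: legal
B3: violates R4,R7
C4: violates R2
D4: legal
E4: violates R4
F4: legal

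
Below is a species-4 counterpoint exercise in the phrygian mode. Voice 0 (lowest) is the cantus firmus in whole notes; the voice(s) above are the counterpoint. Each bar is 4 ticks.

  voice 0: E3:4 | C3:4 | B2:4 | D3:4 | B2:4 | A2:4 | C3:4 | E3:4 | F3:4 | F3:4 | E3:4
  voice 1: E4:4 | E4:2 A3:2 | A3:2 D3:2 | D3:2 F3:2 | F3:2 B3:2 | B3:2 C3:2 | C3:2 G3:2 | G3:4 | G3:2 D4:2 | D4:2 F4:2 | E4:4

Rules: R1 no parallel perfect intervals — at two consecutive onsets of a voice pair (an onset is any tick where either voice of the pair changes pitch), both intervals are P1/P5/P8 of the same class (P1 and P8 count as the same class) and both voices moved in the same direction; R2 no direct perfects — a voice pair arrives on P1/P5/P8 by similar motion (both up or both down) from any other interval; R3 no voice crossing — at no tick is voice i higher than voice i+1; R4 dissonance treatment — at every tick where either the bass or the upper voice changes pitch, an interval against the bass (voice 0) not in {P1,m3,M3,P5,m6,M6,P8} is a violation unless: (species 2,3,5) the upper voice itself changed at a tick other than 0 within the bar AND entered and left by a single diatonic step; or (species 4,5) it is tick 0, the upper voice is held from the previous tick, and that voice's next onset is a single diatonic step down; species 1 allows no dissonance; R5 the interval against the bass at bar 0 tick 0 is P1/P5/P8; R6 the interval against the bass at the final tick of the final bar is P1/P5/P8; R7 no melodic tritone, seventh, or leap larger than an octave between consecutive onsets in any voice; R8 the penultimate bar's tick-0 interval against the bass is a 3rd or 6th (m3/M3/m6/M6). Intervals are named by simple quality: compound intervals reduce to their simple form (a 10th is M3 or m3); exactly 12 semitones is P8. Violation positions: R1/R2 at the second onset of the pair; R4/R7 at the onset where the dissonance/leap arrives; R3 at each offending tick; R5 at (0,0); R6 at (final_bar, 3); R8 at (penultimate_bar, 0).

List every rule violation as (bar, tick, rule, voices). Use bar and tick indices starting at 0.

(2, 0, R4, (0, 1))
(4, 0, R4, (0, 1))
(4, 2, R7, (1,))
(5, 0, R4, (0, 1))
(5, 2, R7, (1,))
(8, 0, R4, (0, 1))
(10, 0, R1, (0, 1))

bar 0: v0=E3 v1=E4 downbeat P8
bar 1: v0=C3 v1=E4 downbeat M3
bar 2: v0=B2 v1=A3 downbeat m7
bar 3: v0=D3 v1=D3 downbeat P1
bar 4: v0=B2 v1=F3 downbeat TT
bar 5: v0=A2 v1=B3 downbeat M2
bar 6: v0=C3 v1=C3 downbeat P1
bar 7: v0=E3 v1=G3 downbeat m3
bar 8: v0=F3 v1=G3 downbeat M2
bar 9: v0=F3 v1=D4 downbeat M6
bar 10: v0=E3 v1=E4 downbeat P8
  -> R4 @ bar 2 tick 0 v(0, 1): B2/A3 m7 untreated
  -> R4 @ bar 4 tick 0 v(0, 1): B2/F3 TT untreated
  -> R7 @ bar 4 tick 2 v(1,): F3->B3 leap 6st
  -> R4 @ bar 5 tick 0 v(0, 1): A2/B3 M2 untreated
  -> R7 @ bar 5 tick 2 v(1,): B3->C3 leap 11st
  -> R4 @ bar 8 tick 0 v(0, 1): F3/G3 M2 untreated
  -> R1 @ bar 10 tick 0 v(0, 1): F3/F4 P8 -> E3/E4 P8 similar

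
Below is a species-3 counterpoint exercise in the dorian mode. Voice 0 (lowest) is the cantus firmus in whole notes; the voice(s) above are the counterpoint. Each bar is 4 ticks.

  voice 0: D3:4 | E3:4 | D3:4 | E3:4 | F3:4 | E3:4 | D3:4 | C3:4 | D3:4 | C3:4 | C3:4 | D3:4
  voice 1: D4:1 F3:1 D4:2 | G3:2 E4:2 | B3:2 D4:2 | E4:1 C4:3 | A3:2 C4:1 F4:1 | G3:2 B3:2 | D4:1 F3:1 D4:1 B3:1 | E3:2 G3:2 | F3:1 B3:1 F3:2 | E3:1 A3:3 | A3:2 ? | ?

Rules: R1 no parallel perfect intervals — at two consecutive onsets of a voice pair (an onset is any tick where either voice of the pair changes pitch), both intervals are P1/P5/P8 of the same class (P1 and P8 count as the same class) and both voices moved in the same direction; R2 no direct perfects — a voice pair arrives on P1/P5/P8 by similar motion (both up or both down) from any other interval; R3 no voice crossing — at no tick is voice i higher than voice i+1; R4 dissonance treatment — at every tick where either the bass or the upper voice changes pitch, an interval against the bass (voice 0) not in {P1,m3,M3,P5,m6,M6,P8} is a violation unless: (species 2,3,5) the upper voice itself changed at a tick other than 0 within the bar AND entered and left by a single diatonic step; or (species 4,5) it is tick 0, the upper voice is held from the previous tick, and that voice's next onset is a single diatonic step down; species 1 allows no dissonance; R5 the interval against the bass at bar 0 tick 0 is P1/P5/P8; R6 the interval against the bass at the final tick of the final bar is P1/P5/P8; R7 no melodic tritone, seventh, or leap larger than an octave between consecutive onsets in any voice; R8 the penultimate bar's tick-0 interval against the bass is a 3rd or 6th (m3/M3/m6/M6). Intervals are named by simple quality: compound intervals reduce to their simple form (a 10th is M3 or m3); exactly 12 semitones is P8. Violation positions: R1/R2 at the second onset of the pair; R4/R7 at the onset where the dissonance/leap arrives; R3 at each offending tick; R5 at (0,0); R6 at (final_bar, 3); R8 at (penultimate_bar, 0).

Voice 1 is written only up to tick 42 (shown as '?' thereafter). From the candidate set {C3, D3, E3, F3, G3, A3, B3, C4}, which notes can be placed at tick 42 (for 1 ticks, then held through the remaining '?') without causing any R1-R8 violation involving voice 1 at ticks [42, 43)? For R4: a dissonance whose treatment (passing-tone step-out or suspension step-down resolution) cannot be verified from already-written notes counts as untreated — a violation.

{A3, C3, C4, E3, G3}

C3: legal
D3: violates R4
E3: legal
F3: violates R4
G3: legal
A3: legal
B3: violates R4
C4: legal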